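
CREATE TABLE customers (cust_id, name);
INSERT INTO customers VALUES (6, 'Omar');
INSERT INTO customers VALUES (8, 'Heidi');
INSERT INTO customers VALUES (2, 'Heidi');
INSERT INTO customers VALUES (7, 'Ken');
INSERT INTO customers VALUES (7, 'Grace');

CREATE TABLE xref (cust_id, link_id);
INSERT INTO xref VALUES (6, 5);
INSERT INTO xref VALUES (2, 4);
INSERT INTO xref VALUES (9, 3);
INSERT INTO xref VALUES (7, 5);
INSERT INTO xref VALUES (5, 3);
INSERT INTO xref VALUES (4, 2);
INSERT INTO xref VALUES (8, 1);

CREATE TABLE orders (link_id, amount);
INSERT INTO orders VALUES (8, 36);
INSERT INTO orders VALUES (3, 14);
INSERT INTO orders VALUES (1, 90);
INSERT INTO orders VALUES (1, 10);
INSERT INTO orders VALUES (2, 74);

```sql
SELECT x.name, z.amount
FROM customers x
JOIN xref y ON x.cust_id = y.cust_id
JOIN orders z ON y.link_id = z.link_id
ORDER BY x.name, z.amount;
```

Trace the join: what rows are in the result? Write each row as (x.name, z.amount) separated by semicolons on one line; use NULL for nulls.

(Heidi, 10); (Heidi, 90)

Step 1 — x INNER JOIN y on cust_id → 5 row(s).
Then INNER JOIN `orders z` on link_id: keep only rows whose y.link_id appears in z.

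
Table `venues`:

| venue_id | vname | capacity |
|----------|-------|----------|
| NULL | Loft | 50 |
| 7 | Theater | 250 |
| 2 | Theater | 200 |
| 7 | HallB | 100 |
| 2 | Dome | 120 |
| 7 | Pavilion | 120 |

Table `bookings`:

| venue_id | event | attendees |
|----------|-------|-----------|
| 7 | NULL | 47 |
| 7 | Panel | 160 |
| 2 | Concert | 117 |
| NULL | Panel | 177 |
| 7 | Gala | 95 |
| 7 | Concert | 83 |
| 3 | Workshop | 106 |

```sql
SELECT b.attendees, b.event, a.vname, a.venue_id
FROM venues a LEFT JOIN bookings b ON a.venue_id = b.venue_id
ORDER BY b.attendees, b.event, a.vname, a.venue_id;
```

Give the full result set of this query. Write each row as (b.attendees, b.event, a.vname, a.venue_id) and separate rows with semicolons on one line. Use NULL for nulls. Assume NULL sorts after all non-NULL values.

LEFT JOIN keeps every row from `venues`; unmatched rows get NULL for `bookings`'s columns.
Matching on a.venue_id = b.venue_id. A NULL in a compared column never satisfies the condition.
- a row (venue_id=NULL): no match → kept, b columns NULL.
- a row (venue_id=7): matches 4 b row(s) → 4 output row(s).
- a row (venue_id=2): matches 1 b row(s) → 1 output row(s).
- a row (venue_id=7): matches 4 b row(s) → 4 output row(s).
- a row (venue_id=2): matches 1 b row(s) → 1 output row(s).
- a row (venue_id=7): matches 4 b row(s) → 4 output row(s).

(47, NULL, HallB, 7); (47, NULL, Pavilion, 7); (47, NULL, Theater, 7); (83, Concert, HallB, 7); (83, Concert, Pavilion, 7); (83, Concert, Theater, 7); (95, Gala, HallB, 7); (95, Gala, Pavilion, 7); (95, Gala, Theater, 7); (117, Concert, Dome, 2); (117, Concert, Theater, 2); (160, Panel, HallB, 7); (160, Panel, Pavilion, 7); (160, Panel, Theater, 7); (NULL, NULL, Loft, NULL)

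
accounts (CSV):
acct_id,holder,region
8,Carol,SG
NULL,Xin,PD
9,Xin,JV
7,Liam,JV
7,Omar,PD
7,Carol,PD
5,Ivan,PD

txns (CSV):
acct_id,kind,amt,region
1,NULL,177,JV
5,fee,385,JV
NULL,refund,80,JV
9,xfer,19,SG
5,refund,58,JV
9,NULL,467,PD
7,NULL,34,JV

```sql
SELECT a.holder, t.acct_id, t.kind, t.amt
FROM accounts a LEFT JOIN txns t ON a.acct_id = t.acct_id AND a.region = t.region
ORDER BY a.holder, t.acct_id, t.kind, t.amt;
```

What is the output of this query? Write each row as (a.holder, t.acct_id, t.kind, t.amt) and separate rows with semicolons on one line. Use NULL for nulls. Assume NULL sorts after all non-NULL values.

LEFT JOIN keeps every row from `accounts`; unmatched rows get NULL for `txns`'s columns.
Matching on a.acct_id = t.acct_id AND a.region = t.region. A NULL in a compared column never satisfies the condition.
- a[0] acct_id=8, region=SG → no match; kept with NULLs on the t side.
- a[1] acct_id=NULL, region=PD → no match; kept with NULLs on the t side.
- a[2] acct_id=9, region=JV → no match; kept with NULLs on the t side.
- a[3] acct_id=7, region=JV → 1 match(es) in t → 1 row(s).
- a[4] acct_id=7, region=PD → no match; kept with NULLs on the t side.
- a[5] acct_id=7, region=PD → no match; kept with NULLs on the t side.
- a[6] acct_id=5, region=PD → no match; kept with NULLs on the t side.
After projecting and ordering:
a.holder | t.acct_id | t.kind | t.amt
Carol | NULL | NULL | NULL
Carol | NULL | NULL | NULL
Ivan | NULL | NULL | NULL
Liam | 7 | NULL | 34
Omar | NULL | NULL | NULL
Xin | NULL | NULL | NULL
Xin | NULL | NULL | NULL

(Carol, NULL, NULL, NULL); (Carol, NULL, NULL, NULL); (Ivan, NULL, NULL, NULL); (Liam, 7, NULL, 34); (Omar, NULL, NULL, NULL); (Xin, NULL, NULL, NULL); (Xin, NULL, NULL, NULL)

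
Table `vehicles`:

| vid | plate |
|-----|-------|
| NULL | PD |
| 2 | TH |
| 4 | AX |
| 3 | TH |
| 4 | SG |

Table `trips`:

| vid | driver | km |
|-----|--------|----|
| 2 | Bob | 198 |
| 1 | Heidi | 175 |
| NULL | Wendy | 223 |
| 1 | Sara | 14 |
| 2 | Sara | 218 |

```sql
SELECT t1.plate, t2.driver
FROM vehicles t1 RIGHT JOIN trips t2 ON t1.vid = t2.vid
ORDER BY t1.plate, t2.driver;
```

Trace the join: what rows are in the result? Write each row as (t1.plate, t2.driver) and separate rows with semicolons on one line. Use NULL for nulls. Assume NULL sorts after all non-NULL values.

(TH, Bob); (TH, Sara); (NULL, Heidi); (NULL, Sara); (NULL, Wendy)

RIGHT JOIN keeps every row from `trips`; unmatched rows get NULL for `vehicles`'s columns.
Matching on t1.vid = t2.vid. A NULL in a compared column never satisfies the condition.
- t1 (vid=NULL) has no partner in t2.
- t1 (vid=2) pairs with 2 row(s) of t2.
- t1 (vid=4) has no partner in t2.
- t1 (vid=3) has no partner in t2.
- t1 (vid=4) has no partner in t2.
- 3 row(s) from t2 found no t1 partner → padded with NULL.
After projecting and ordering:
t1.plate | t2.driver
TH | Bob
TH | Sara
NULL | Heidi
NULL | Sara
NULL | Wendy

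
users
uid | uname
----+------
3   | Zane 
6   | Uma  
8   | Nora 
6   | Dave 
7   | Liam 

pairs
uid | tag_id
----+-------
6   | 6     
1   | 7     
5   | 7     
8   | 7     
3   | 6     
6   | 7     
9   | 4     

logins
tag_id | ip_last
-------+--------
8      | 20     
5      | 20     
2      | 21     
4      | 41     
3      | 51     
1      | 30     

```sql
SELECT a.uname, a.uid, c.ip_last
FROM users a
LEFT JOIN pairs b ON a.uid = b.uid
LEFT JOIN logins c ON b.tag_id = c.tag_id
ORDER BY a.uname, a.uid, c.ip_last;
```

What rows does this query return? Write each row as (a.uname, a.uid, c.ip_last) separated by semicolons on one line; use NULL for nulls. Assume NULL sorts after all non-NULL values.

Evaluate left to right. First `users a LEFT JOIN pairs b` on uid: 7 row(s).
Then LEFT JOIN `logins c` on tag_id: each of those 7 rows is kept; rows whose b.tag_id has no match in c get NULL for c's columns.

(Dave, 6, NULL); (Dave, 6, NULL); (Liam, 7, NULL); (Nora, 8, NULL); (Uma, 6, NULL); (Uma, 6, NULL); (Zane, 3, NULL)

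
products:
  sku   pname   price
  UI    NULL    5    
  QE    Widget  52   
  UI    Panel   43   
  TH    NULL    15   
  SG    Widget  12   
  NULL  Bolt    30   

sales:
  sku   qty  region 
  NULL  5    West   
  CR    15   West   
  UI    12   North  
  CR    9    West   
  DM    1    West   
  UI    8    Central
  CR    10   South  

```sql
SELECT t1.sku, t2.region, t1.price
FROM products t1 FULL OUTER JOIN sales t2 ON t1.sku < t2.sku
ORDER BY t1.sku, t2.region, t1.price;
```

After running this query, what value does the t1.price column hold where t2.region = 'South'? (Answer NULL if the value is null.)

NULL

FULL OUTER JOIN keeps every row from both sides; unmatched rows get NULL for the other side's columns.
Matching on t1.sku < t2.sku. A NULL in a compared column never satisfies the condition.
Matched pairs: 6; unmatched t1 rows kept: 3; unmatched t2 rows kept: 5.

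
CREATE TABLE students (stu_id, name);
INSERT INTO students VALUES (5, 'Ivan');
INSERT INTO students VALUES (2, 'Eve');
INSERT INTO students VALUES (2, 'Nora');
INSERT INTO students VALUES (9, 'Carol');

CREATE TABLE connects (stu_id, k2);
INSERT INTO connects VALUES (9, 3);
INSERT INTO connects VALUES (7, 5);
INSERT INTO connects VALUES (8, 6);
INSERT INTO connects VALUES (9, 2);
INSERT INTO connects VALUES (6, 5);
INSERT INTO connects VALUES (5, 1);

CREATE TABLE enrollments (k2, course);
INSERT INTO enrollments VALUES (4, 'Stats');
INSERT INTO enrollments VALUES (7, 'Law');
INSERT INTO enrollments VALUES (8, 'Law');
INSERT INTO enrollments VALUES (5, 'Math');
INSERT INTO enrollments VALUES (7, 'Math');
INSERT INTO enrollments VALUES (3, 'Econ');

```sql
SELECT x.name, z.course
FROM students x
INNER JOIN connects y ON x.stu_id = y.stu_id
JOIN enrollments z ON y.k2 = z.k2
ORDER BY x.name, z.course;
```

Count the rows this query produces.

Evaluate left to right. First `students x INNER JOIN connects y` on stu_id: 3 row(s).
Then INNER JOIN `enrollments z` on k2: keep only rows whose y.k2 appears in z.
Result: 1 row(s).

1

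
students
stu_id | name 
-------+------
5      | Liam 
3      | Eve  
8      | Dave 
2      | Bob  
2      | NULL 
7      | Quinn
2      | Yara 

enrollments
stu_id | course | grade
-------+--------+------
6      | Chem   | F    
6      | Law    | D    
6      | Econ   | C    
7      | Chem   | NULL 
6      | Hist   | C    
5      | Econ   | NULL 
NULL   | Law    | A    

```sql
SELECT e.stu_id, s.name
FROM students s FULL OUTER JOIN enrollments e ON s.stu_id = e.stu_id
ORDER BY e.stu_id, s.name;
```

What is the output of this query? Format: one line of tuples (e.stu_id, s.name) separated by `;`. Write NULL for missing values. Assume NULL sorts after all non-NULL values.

(5, Liam); (6, NULL); (6, NULL); (6, NULL); (6, NULL); (7, Quinn); (NULL, Bob); (NULL, Dave); (NULL, Eve); (NULL, Yara); (NULL, NULL); (NULL, NULL)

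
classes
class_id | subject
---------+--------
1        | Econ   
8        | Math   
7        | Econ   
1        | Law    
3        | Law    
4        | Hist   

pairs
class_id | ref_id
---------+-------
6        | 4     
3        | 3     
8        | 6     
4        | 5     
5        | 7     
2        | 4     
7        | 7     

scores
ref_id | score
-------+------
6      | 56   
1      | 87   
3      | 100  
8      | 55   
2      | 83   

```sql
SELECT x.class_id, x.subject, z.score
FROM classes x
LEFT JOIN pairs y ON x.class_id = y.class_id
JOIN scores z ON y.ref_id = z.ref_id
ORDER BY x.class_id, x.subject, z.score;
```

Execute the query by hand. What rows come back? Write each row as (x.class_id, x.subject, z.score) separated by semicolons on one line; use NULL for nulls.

Evaluate left to right. First `classes x LEFT JOIN pairs y` on class_id: 6 row(s).
Then INNER JOIN `scores z` on ref_id: keep only rows whose y.ref_id appears in z.

(3, Law, 100); (8, Math, 56)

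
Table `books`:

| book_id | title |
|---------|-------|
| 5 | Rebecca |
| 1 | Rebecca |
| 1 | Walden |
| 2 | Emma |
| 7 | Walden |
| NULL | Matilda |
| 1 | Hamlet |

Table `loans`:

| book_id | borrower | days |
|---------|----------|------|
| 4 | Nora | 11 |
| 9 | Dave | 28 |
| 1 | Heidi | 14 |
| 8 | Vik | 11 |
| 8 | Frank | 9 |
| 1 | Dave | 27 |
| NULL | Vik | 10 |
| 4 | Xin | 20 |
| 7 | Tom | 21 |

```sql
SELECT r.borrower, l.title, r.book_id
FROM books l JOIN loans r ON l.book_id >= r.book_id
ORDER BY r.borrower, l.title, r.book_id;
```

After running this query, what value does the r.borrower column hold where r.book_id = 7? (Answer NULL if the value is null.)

Tom

INNER JOIN keeps only pairs where the ON condition holds.
Matching on l.book_id >= r.book_id. A NULL in a compared column never satisfies the condition.
- l[0] book_id=5 → 4 match(es) in r → 4 row(s).
- l[1] book_id=1 → 2 match(es) in r → 2 row(s).
- l[2] book_id=1 → 2 match(es) in r → 2 row(s).
- l[3] book_id=2 → 2 match(es) in r → 2 row(s).
- l[4] book_id=7 → 5 match(es) in r → 5 row(s).
- l[5] book_id=NULL → no match; dropped.
- l[6] book_id=1 → 2 match(es) in r → 2 row(s).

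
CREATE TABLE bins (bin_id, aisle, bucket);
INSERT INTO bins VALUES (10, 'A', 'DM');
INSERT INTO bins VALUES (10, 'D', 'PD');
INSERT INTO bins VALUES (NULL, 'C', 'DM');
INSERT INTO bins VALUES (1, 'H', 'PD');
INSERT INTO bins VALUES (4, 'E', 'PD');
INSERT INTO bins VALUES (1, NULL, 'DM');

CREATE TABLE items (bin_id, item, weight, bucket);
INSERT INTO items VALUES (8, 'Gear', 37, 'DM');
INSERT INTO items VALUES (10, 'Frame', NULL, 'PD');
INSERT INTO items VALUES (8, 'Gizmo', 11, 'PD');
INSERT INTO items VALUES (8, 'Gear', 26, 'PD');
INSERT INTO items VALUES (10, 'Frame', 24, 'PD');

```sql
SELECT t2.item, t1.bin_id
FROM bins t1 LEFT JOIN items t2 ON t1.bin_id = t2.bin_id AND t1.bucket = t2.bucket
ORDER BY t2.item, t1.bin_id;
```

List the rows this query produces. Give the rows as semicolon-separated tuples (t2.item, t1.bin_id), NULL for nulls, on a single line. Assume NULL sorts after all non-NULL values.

(Frame, 10); (Frame, 10); (NULL, 1); (NULL, 1); (NULL, 4); (NULL, 10); (NULL, NULL)

LEFT JOIN keeps every row from `bins`; unmatched rows get NULL for `items`'s columns.
Matching on t1.bin_id = t2.bin_id AND t1.bucket = t2.bucket. A NULL in a compared column never satisfies the condition.
Matched pairs: 2; unmatched t1 rows kept: 5.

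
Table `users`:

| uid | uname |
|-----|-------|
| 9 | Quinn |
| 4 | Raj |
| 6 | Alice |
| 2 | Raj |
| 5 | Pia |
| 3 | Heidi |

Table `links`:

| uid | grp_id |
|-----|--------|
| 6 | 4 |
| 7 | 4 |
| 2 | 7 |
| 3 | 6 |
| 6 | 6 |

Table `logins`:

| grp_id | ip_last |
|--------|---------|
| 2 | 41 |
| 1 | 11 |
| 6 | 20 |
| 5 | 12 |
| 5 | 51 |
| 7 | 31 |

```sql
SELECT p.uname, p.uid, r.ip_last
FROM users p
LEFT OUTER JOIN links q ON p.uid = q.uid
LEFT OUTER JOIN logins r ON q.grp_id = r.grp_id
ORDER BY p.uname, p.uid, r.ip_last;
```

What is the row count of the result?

Step 1 — p LEFT JOIN q on uid → 7 row(s).
Then LEFT JOIN `logins r` on grp_id: each of those 7 rows is kept; rows whose q.grp_id has no match in r get NULL for r's columns.
Result: 7 row(s).

7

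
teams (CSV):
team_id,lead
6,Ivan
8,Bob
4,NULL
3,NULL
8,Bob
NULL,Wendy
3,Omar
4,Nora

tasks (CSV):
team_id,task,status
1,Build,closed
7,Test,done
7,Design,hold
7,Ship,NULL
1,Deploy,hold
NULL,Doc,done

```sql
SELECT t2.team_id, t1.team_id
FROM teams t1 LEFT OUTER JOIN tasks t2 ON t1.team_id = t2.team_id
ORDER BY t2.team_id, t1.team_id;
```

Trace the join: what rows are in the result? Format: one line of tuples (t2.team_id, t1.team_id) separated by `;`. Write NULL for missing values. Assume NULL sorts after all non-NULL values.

LEFT JOIN keeps every row from `teams`; unmatched rows get NULL for `tasks`'s columns.
Matching on t1.team_id = t2.team_id. A NULL in a compared column never satisfies the condition.
- team_id=6: no t2 row matches, row kept with t2 columns NULL.
- team_id=8: no t2 row matches, row kept with t2 columns NULL.
- team_id=4: no t2 row matches, row kept with t2 columns NULL.
- team_id=3: no t2 row matches, row kept with t2 columns NULL.
- team_id=8: no t2 row matches, row kept with t2 columns NULL.
- team_id=NULL: no t2 row matches, row kept with t2 columns NULL.
- team_id=3: no t2 row matches, row kept with t2 columns NULL.
- team_id=4: no t2 row matches, row kept with t2 columns NULL.
After projecting and ordering:
t2.team_id | t1.team_id
NULL | 3
NULL | 3
NULL | 4
NULL | 4
NULL | 6
NULL | 8
NULL | 8
NULL | NULL

(NULL, 3); (NULL, 3); (NULL, 4); (NULL, 4); (NULL, 6); (NULL, 8); (NULL, 8); (NULL, NULL)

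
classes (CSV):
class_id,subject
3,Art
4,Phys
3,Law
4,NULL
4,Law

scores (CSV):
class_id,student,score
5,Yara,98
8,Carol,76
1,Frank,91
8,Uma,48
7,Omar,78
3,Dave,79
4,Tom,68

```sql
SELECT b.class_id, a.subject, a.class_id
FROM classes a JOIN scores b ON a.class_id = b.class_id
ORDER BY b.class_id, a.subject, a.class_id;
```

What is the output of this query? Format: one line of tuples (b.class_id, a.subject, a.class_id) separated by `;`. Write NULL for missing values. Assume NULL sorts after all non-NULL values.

(3, Art, 3); (3, Law, 3); (4, Law, 4); (4, Phys, 4); (4, NULL, 4)

INNER JOIN keeps only pairs where the ON condition holds.
Matching on a.class_id = b.class_id.
- a[0] class_id=3 → 1 match(es) in b → 1 row(s).
- a[1] class_id=4 → 1 match(es) in b → 1 row(s).
- a[2] class_id=3 → 1 match(es) in b → 1 row(s).
- a[3] class_id=4 → 1 match(es) in b → 1 row(s).
- a[4] class_id=4 → 1 match(es) in b → 1 row(s).
After projecting and ordering:
b.class_id | a.subject | a.class_id
3 | Art | 3
3 | Law | 3
4 | Law | 4
4 | Phys | 4
4 | NULL | 4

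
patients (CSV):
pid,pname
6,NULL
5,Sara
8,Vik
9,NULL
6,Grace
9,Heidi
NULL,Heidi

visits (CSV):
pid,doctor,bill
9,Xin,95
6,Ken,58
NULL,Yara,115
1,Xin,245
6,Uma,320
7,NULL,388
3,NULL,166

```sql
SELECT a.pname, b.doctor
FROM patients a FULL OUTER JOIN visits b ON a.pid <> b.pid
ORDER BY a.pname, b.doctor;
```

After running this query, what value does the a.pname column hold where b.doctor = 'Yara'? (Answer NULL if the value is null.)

FULL OUTER JOIN keeps every row from both sides; unmatched rows get NULL for the other side's columns.
Matching on a.pid <> b.pid. A NULL in a compared column never satisfies the condition.
- a[0] pid=6 → 4 match(es) in b → 4 row(s).
- a[1] pid=5 → 6 match(es) in b → 6 row(s).
- a[2] pid=8 → 6 match(es) in b → 6 row(s).
- a[3] pid=9 → 5 match(es) in b → 5 row(s).
- a[4] pid=6 → 4 match(es) in b → 4 row(s).
- a[5] pid=9 → 5 match(es) in b → 5 row(s).
- a[6] pid=NULL → no match; kept with NULLs on the b side.
- plus 1 unmatched b row(s), each kept with NULL a columns.

NULL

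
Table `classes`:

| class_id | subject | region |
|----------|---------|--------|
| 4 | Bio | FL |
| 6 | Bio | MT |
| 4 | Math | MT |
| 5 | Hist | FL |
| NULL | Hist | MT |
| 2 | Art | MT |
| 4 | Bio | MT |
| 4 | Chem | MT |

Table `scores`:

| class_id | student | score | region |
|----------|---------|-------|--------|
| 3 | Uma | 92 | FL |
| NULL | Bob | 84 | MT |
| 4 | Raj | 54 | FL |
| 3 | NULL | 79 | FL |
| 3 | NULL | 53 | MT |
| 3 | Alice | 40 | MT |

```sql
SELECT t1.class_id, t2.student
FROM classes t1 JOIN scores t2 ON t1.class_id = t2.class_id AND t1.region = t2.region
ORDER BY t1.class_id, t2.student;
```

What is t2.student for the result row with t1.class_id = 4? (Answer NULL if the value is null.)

INNER JOIN keeps only pairs where the ON condition holds.
Matching on t1.class_id = t2.class_id AND t1.region = t2.region. A NULL in a compared column never satisfies the condition.
- class_id=4, region=FL: 1 matching t2 row(s), so 1 row(s) emitted.
- class_id=6, region=MT: no matching t2 row, dropped.
- class_id=4, region=MT: no matching t2 row, dropped.
- class_id=5, region=FL: no matching t2 row, dropped.
- class_id=NULL, region=MT: no matching t2 row, dropped.
- class_id=2, region=MT: no matching t2 row, dropped.
- class_id=4, region=MT: no matching t2 row, dropped.
- class_id=4, region=MT: no matching t2 row, dropped.

Raj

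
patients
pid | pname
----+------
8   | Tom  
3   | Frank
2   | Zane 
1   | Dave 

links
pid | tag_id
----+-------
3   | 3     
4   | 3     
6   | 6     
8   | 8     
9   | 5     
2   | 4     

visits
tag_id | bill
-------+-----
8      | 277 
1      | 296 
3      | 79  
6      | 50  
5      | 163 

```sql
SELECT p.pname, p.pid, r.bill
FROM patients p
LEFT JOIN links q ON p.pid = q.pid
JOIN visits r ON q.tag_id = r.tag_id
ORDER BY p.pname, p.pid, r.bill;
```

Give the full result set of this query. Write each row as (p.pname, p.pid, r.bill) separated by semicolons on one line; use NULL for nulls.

Joins associate left-to-right: patients LEFT JOIN links on pid gives 4 intermediate row(s).
Then INNER JOIN `visits r` on tag_id: keep only rows whose q.tag_id appears in r.

(Frank, 3, 79); (Tom, 8, 277)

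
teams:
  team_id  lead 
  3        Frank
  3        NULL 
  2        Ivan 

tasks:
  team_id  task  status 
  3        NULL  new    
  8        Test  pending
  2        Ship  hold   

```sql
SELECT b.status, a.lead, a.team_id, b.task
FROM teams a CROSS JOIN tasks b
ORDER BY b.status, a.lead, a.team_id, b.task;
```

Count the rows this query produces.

9

CROSS JOIN pairs every row of `teams` with every row of `tasks`: 3 × 3 = 9 rows.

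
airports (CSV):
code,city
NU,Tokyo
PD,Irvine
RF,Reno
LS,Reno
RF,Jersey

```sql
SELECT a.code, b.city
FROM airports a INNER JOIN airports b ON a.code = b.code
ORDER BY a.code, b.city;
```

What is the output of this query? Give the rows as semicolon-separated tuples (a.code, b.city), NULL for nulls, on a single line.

(LS, Reno); (NU, Tokyo); (PD, Irvine); (RF, Jersey); (RF, Jersey); (RF, Reno); (RF, Reno)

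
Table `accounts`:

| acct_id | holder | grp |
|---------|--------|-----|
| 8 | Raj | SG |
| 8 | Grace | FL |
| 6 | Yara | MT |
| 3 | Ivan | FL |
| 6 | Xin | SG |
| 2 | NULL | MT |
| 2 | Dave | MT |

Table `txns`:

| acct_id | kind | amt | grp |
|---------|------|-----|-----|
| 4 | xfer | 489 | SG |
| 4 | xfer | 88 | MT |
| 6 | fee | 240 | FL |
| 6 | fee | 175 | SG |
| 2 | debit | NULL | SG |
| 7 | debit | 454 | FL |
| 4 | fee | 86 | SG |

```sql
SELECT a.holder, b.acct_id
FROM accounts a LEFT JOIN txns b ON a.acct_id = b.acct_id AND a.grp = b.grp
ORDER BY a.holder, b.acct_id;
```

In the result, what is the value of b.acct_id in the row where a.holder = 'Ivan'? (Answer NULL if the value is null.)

LEFT JOIN keeps every row from `accounts`; unmatched rows get NULL for `txns`'s columns.
Matching on a.acct_id = b.acct_id AND a.grp = b.grp.
- a row (acct_id=8, grp=SG): no match → kept, b columns NULL.
- a row (acct_id=8, grp=FL): no match → kept, b columns NULL.
- a row (acct_id=6, grp=MT): no match → kept, b columns NULL.
- a row (acct_id=3, grp=FL): no match → kept, b columns NULL.
- a row (acct_id=6, grp=SG): matches 1 b row(s) → 1 output row(s).
- a row (acct_id=2, grp=MT): no match → kept, b columns NULL.
- a row (acct_id=2, grp=MT): no match → kept, b columns NULL.

NULL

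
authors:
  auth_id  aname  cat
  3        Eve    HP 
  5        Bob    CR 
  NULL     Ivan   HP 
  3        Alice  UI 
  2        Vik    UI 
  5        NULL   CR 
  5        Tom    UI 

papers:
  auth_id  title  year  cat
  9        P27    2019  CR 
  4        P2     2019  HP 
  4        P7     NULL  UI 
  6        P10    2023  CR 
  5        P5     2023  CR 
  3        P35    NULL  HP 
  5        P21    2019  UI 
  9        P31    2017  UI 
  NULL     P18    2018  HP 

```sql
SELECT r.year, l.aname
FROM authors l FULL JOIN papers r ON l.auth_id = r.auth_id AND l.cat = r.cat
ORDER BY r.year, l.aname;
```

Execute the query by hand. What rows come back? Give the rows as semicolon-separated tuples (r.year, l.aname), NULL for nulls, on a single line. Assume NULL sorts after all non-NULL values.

(2017, NULL); (2018, NULL); (2019, Tom); (2019, NULL); (2019, NULL); (2023, Bob); (2023, NULL); (2023, NULL); (NULL, Alice); (NULL, Eve); (NULL, Ivan); (NULL, Vik); (NULL, NULL)

FULL OUTER JOIN keeps every row from both sides; unmatched rows get NULL for the other side's columns.
Matching on l.auth_id = r.auth_id AND l.cat = r.cat. A NULL in a compared column never satisfies the condition.
Matched pairs: 4; unmatched l rows kept: 3; unmatched r rows kept: 6.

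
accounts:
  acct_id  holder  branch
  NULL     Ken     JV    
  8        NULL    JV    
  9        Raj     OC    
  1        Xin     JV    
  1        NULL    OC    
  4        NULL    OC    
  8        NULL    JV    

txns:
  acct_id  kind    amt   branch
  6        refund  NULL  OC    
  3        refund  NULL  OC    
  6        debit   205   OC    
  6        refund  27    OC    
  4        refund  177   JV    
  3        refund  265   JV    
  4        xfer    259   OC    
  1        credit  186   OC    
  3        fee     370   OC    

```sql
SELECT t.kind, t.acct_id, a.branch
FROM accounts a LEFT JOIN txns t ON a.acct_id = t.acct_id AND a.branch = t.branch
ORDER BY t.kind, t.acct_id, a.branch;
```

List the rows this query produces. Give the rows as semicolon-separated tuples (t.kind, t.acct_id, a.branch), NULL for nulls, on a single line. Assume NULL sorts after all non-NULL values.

(credit, 1, OC); (xfer, 4, OC); (NULL, NULL, JV); (NULL, NULL, JV); (NULL, NULL, JV); (NULL, NULL, JV); (NULL, NULL, OC)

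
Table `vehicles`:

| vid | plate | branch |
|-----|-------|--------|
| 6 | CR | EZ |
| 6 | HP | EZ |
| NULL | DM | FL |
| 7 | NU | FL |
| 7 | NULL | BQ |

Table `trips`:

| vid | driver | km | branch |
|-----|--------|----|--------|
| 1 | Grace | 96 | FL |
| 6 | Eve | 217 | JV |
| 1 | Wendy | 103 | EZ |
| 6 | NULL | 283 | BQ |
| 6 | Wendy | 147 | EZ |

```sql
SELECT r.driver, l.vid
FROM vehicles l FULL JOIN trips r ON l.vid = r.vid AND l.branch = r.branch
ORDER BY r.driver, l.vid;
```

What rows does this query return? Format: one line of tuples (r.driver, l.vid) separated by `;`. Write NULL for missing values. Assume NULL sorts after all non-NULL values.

FULL OUTER JOIN keeps every row from both sides; unmatched rows get NULL for the other side's columns.
Matching on l.vid = r.vid AND l.branch = r.branch. A NULL in a compared column never satisfies the condition.
- l[0] vid=6, branch=EZ → 1 match(es) in r → 1 row(s).
- l[1] vid=6, branch=EZ → 1 match(es) in r → 1 row(s).
- l[2] vid=NULL, branch=FL → no match; kept with NULLs on the r side.
- l[3] vid=7, branch=FL → no match; kept with NULLs on the r side.
- l[4] vid=7, branch=BQ → no match; kept with NULLs on the r side.
- plus 4 unmatched r row(s), each kept with NULL l columns.
After projecting and ordering:
r.driver | l.vid
Eve | NULL
Grace | NULL
Wendy | 6
Wendy | 6
Wendy | NULL
NULL | 7
NULL | 7
NULL | NULL
NULL | NULL

(Eve, NULL); (Grace, NULL); (Wendy, 6); (Wendy, 6); (Wendy, NULL); (NULL, 7); (NULL, 7); (NULL, NULL); (NULL, NULL)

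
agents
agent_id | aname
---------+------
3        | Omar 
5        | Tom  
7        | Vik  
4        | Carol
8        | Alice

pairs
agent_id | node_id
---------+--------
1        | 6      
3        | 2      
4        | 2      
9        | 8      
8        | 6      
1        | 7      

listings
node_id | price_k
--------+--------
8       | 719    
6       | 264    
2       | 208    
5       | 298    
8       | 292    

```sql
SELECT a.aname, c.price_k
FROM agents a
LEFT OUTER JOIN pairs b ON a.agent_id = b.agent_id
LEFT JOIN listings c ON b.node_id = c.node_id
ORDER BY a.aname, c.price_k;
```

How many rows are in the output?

5

Joins associate left-to-right: agents LEFT JOIN pairs on agent_id gives 5 intermediate row(s).
Then LEFT JOIN `listings c` on node_id: each of those 5 rows is kept; rows whose b.node_id has no match in c get NULL for c's columns.
Result: 5 row(s).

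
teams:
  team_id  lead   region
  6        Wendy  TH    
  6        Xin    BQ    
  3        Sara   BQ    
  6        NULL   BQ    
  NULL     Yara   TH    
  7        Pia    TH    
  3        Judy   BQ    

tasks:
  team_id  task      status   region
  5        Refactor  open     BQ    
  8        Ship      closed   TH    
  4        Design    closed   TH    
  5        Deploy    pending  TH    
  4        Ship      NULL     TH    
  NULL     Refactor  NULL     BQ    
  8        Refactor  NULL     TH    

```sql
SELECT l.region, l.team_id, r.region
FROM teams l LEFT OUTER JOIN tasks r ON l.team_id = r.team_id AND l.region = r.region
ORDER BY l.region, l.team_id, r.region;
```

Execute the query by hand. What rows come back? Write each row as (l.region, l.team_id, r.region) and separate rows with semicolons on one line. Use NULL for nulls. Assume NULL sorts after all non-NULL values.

(BQ, 3, NULL); (BQ, 3, NULL); (BQ, 6, NULL); (BQ, 6, NULL); (TH, 6, NULL); (TH, 7, NULL); (TH, NULL, NULL)

LEFT JOIN keeps every row from `teams`; unmatched rows get NULL for `tasks`'s columns.
Matching on l.team_id = r.team_id AND l.region = r.region. A NULL in a compared column never satisfies the condition.
Matched pairs: 0; unmatched l rows kept: 7.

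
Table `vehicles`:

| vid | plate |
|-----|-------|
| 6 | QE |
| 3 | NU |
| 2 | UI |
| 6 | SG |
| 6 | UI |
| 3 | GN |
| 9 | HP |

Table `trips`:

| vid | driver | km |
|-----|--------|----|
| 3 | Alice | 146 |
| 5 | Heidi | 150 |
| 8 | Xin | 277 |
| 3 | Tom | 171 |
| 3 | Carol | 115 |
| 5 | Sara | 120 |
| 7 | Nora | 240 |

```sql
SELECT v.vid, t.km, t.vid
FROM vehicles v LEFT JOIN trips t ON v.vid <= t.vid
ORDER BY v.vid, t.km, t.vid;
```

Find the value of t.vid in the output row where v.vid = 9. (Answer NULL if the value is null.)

LEFT JOIN keeps every row from `vehicles`; unmatched rows get NULL for `trips`'s columns.
Matching on v.vid <= t.vid.
- v (vid=6) pairs with 2 row(s) of t.
- v (vid=3) pairs with 7 row(s) of t.
- v (vid=2) pairs with 7 row(s) of t.
- v (vid=6) pairs with 2 row(s) of t.
- v (vid=6) pairs with 2 row(s) of t.
- v (vid=3) pairs with 7 row(s) of t.
- v (vid=9) has no partner → padded with NULL.

NULL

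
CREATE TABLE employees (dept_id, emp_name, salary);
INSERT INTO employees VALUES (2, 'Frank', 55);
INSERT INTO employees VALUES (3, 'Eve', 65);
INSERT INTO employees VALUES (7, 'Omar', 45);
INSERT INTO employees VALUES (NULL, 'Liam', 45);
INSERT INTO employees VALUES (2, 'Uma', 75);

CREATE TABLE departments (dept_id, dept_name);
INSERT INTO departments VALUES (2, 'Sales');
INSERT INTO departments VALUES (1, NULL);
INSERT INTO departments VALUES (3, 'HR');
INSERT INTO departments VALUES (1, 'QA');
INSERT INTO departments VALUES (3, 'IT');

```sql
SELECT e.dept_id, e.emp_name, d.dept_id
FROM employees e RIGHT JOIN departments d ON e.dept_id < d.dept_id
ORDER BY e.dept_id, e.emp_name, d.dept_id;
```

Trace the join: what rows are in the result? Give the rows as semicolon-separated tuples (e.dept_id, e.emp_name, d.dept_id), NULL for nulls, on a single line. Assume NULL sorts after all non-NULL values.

RIGHT JOIN keeps every row from `departments`; unmatched rows get NULL for `employees`'s columns.
Matching on e.dept_id < d.dept_id. A NULL in a compared column never satisfies the condition.
Matched pairs: 4; unmatched d rows kept: 3.

(2, Frank, 3); (2, Frank, 3); (2, Uma, 3); (2, Uma, 3); (NULL, NULL, 1); (NULL, NULL, 1); (NULL, NULL, 2)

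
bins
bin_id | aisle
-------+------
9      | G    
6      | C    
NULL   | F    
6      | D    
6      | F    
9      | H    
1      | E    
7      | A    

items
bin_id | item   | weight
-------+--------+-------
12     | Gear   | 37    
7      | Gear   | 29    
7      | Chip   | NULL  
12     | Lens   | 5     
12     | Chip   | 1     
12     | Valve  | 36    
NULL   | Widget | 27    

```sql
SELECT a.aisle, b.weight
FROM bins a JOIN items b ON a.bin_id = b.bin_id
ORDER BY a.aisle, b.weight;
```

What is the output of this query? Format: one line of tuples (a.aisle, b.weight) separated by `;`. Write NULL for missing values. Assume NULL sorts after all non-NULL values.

(A, 29); (A, NULL)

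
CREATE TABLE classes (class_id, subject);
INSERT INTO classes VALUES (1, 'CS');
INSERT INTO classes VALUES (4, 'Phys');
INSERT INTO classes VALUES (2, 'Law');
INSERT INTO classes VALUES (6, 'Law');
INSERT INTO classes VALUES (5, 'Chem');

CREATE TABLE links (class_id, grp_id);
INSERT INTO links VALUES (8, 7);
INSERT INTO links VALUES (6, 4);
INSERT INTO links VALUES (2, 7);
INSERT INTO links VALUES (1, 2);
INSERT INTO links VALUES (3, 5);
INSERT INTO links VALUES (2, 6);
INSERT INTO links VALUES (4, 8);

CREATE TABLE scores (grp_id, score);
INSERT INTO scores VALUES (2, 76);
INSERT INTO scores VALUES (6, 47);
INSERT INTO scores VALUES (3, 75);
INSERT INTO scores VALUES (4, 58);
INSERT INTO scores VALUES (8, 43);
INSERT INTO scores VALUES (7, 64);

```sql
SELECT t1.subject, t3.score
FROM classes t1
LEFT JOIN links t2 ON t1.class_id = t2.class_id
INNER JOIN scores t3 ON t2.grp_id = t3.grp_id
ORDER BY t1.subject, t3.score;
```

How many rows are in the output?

Joins associate left-to-right: classes LEFT JOIN links on class_id gives 6 intermediate row(s).
Then INNER JOIN `scores t3` on grp_id: keep only rows whose t2.grp_id appears in t3.
Result: 5 row(s).

5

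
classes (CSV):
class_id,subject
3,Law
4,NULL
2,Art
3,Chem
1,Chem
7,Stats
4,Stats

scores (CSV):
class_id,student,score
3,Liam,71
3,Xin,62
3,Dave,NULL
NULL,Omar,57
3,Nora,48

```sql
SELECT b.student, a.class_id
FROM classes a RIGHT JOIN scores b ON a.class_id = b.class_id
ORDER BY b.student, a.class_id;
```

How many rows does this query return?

RIGHT JOIN keeps every row from `scores`; unmatched rows get NULL for `classes`'s columns.
Matching on a.class_id = b.class_id. A NULL in a compared column never satisfies the condition.
- a[0] class_id=3 → 4 match(es) in b → 4 row(s).
- a[1] class_id=4 → no match.
- a[2] class_id=2 → no match.
- a[3] class_id=3 → 4 match(es) in b → 4 row(s).
- a[4] class_id=1 → no match.
- a[5] class_id=7 → no match.
- a[6] class_id=4 → no match.
- 1 row(s) from b found no a partner → padded with NULL.
Total: 8 matched + 1 padded = 9 rows.

9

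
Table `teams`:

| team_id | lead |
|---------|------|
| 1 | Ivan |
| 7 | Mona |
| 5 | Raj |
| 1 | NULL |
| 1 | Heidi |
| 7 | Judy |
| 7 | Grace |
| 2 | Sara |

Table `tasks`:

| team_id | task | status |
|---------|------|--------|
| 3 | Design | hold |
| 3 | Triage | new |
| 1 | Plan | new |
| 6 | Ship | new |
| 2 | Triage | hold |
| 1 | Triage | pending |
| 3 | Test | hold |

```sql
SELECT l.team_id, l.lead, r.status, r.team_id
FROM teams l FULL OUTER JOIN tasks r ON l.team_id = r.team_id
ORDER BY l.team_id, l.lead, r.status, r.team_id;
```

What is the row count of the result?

FULL OUTER JOIN keeps every row from both sides; unmatched rows get NULL for the other side's columns.
Matching on l.team_id = r.team_id.
- team_id=1: 2 matching r row(s), so 2 row(s) emitted.
- team_id=7: no r row matches, row kept with r columns NULL.
- team_id=5: no r row matches, row kept with r columns NULL.
- team_id=1: 2 matching r row(s), so 2 row(s) emitted.
- team_id=1: 2 matching r row(s), so 2 row(s) emitted.
- team_id=7: no r row matches, row kept with r columns NULL.
- team_id=7: no r row matches, row kept with r columns NULL.
- team_id=2: 1 matching r row(s), so 1 row(s) emitted.
- plus 4 unmatched r row(s), each kept with NULL l columns.
Total: 7 matched + 8 padded = 15 rows.

15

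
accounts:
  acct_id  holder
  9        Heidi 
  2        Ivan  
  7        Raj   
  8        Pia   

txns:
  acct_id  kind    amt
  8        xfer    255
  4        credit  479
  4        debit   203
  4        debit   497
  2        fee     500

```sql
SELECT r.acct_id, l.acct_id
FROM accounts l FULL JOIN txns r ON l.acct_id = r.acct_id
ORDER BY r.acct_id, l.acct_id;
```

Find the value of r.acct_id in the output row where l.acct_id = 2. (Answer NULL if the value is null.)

2

FULL OUTER JOIN keeps every row from both sides; unmatched rows get NULL for the other side's columns.
Matching on l.acct_id = r.acct_id.
- l[0] acct_id=9 → no match; kept with NULLs on the r side.
- l[1] acct_id=2 → 1 match(es) in r → 1 row(s).
- l[2] acct_id=7 → no match; kept with NULLs on the r side.
- l[3] acct_id=8 → 1 match(es) in r → 1 row(s).
- 3 row(s) from r found no l partner → padded with NULL.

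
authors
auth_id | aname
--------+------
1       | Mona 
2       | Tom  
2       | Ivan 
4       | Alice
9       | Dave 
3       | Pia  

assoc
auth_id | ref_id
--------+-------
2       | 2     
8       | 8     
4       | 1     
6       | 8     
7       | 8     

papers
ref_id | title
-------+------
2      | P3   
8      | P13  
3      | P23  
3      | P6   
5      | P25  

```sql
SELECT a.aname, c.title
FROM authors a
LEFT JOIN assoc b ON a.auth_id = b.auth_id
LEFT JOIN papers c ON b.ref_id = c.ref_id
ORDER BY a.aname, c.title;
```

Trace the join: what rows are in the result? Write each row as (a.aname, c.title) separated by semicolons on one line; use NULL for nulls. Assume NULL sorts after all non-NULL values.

Step 1 — a LEFT JOIN b on auth_id → 6 row(s).
Then LEFT JOIN `papers c` on ref_id: each of those 6 rows is kept; rows whose b.ref_id has no match in c get NULL for c's columns.

(Alice, NULL); (Dave, NULL); (Ivan, P3); (Mona, NULL); (Pia, NULL); (Tom, P3)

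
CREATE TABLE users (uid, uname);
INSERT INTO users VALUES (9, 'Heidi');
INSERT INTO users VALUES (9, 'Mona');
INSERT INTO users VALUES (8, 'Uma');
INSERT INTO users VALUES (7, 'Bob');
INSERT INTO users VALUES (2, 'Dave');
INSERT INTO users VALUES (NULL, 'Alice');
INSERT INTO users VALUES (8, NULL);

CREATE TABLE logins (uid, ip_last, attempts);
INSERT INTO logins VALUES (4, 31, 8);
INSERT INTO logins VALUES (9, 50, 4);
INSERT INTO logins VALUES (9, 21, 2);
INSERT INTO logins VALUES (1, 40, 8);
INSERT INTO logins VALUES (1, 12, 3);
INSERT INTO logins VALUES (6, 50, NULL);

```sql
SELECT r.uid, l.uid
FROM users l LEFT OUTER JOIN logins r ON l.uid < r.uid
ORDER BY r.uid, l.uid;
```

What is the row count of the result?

LEFT JOIN keeps every row from `users`; unmatched rows get NULL for `logins`'s columns.
Matching on l.uid < r.uid. A NULL in a compared column never satisfies the condition.
- l[0] uid=9 → no match; kept with NULLs on the r side.
- l[1] uid=9 → no match; kept with NULLs on the r side.
- l[2] uid=8 → 2 match(es) in r → 2 row(s).
- l[3] uid=7 → 2 match(es) in r → 2 row(s).
- l[4] uid=2 → 4 match(es) in r → 4 row(s).
- l[5] uid=NULL → no match; kept with NULLs on the r side.
- l[6] uid=8 → 2 match(es) in r → 2 row(s).
Total: 10 matched + 3 padded = 13 rows.

13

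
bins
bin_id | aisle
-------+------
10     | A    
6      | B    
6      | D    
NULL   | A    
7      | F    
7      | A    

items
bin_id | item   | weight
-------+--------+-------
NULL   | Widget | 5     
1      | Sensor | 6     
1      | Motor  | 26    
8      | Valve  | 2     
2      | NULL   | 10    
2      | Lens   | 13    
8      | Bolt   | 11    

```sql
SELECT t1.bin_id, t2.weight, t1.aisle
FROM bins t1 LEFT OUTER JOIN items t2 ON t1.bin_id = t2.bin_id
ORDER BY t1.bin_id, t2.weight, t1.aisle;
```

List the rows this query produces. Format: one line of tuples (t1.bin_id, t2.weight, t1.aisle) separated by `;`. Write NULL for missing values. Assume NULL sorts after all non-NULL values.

(6, NULL, B); (6, NULL, D); (7, NULL, A); (7, NULL, F); (10, NULL, A); (NULL, NULL, A)

LEFT JOIN keeps every row from `bins`; unmatched rows get NULL for `items`'s columns.
Matching on t1.bin_id = t2.bin_id. A NULL in a compared column never satisfies the condition.
- t1 row (bin_id=10): no match → kept, t2 columns NULL.
- t1 row (bin_id=6): no match → kept, t2 columns NULL.
- t1 row (bin_id=6): no match → kept, t2 columns NULL.
- t1 row (bin_id=NULL): no match → kept, t2 columns NULL.
- t1 row (bin_id=7): no match → kept, t2 columns NULL.
- t1 row (bin_id=7): no match → kept, t2 columns NULL.
After projecting and ordering:
t1.bin_id | t2.weight | t1.aisle
6 | NULL | B
6 | NULL | D
7 | NULL | A
7 | NULL | F
10 | NULL | A
NULL | NULL | A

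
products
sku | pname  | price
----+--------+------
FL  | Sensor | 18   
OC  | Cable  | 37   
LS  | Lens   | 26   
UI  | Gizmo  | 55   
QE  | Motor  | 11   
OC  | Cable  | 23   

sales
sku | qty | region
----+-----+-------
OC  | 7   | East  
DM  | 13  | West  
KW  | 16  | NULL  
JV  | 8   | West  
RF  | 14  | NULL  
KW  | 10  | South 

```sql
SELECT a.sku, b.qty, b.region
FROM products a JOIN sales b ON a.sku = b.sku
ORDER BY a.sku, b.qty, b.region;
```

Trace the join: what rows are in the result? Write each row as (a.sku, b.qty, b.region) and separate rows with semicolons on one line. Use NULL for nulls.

(OC, 7, East); (OC, 7, East)

INNER JOIN keeps only pairs where the ON condition holds.
Matching on a.sku = b.sku.
- a[0] sku=FL → no match; dropped.
- a[1] sku=OC → 1 match(es) in b → 1 row(s).
- a[2] sku=LS → no match; dropped.
- a[3] sku=UI → no match; dropped.
- a[4] sku=QE → no match; dropped.
- a[5] sku=OC → 1 match(es) in b → 1 row(s).
After projecting and ordering:
a.sku | b.qty | b.region
OC | 7 | East
OC | 7 | East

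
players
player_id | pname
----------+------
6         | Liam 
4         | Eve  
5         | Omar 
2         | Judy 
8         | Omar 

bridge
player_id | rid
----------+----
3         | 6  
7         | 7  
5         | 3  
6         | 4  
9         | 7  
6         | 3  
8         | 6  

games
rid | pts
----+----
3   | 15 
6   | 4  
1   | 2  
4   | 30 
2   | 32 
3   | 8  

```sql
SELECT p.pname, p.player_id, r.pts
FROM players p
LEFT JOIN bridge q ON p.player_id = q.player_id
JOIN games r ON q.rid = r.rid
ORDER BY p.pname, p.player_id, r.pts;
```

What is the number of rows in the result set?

6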